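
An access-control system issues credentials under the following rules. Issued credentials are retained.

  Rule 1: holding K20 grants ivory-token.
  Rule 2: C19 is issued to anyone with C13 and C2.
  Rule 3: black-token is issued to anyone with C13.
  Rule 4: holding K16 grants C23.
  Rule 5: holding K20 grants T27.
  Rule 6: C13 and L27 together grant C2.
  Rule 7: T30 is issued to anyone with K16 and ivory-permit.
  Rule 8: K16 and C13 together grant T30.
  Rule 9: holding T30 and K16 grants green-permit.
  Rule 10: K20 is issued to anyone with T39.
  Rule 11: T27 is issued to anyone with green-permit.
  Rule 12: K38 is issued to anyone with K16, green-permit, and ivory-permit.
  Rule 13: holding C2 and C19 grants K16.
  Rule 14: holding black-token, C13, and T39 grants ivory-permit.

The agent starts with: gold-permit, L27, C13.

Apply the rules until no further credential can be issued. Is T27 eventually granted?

Yes

Holding C13 and L27 grants C2 (Rule 6).
Holding C13 and C2 grants C19 (Rule 2).
Holding C2 and C19 grants K16 (Rule 13).
Holding K16 and C13 grants T30 (Rule 8).
Holding T30 and K16 grants green-permit (Rule 9).
Holding green-permit grants T27 (Rule 11).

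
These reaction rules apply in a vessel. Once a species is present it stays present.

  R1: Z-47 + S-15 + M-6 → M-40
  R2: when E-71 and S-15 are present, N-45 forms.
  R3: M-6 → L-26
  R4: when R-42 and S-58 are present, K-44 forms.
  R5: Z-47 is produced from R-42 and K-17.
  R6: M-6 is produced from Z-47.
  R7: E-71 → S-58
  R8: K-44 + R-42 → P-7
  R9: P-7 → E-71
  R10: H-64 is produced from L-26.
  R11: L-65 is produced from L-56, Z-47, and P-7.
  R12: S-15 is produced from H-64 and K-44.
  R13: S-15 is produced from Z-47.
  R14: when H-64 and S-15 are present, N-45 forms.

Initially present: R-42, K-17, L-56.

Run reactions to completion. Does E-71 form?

E-71 would need P-7 (R9), but P-7 never forms.

No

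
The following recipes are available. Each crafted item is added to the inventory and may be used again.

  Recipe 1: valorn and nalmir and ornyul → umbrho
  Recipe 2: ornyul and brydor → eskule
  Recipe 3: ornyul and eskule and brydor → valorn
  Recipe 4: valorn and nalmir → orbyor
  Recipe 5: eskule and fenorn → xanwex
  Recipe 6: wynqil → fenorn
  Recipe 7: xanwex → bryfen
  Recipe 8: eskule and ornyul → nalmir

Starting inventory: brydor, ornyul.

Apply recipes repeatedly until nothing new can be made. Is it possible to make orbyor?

Using Recipe 2, ornyul and brydor make eskule.
ornyul and eskule and brydor → valorn (Recipe 3).
eskule and ornyul → nalmir (Recipe 8).
valorn and nalmir → orbyor (Recipe 4).

Yes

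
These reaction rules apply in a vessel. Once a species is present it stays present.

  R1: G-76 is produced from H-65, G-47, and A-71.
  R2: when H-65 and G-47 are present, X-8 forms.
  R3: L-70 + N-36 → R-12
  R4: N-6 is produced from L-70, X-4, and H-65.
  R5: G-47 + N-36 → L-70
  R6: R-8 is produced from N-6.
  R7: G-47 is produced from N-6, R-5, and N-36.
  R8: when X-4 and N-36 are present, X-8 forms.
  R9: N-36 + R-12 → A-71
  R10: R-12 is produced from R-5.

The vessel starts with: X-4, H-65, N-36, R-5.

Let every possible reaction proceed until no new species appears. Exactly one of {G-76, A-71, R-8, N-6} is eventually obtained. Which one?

A-71

R-5 present → R-12 forms (R10).
N-36 and R-12 present → A-71 forms (R9).
N-6 would need L-70, X-4, and H-65 (R4), but L-70 never forms. G-76 would need H-65, G-47, and A-71 (R1), but G-47 never forms. R-8 would need N-6 (R6), but N-6 never forms.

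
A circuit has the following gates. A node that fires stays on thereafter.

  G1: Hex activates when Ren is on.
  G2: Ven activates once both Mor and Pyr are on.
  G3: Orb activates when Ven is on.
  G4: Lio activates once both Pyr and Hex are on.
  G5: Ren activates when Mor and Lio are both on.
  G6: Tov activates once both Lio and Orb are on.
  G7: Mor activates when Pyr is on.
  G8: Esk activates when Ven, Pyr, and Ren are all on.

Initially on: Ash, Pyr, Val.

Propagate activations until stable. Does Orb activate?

Yes

G7: Pyr on → Mor on.
Mor and Pyr are on, so Ven activates (G2).
Ven is on, so Orb activates (G3).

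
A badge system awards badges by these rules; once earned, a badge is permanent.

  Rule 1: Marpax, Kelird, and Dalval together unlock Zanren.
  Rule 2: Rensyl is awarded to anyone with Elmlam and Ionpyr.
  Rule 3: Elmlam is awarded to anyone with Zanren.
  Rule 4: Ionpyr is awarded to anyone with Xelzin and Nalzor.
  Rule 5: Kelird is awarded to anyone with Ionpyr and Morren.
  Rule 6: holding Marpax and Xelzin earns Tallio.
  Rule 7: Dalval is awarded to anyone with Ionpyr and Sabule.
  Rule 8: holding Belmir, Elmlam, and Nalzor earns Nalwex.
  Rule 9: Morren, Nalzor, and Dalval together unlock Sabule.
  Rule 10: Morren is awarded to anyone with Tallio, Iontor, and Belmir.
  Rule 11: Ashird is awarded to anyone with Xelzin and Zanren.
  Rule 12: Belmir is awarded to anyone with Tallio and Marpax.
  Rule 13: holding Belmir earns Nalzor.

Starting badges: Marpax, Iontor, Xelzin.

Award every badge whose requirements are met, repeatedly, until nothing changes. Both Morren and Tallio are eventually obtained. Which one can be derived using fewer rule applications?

Tallio: With Marpax and Xelzin, Tallio is earned (Rule 6). [1 rule application]
Morren: With Marpax and Xelzin, Tallio is earned (Rule 6). With Tallio and Marpax, Belmir is earned (Rule 12). With Tallio, Iontor, and Belmir, Morren is earned (Rule 10). [3 rule applications]
Tallio needs fewer.

Tallio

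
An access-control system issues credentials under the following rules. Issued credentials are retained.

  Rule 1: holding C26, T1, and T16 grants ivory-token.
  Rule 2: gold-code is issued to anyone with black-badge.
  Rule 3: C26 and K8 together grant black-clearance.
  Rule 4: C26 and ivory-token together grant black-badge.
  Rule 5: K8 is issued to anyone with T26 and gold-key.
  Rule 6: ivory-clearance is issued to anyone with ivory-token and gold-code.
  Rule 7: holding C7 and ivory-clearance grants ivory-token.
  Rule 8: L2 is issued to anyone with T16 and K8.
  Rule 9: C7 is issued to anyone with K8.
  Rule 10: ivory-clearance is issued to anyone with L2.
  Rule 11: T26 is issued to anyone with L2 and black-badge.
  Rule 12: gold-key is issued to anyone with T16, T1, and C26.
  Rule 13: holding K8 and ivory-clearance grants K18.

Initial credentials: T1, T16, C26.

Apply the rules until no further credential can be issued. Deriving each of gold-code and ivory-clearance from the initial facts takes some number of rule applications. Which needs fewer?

gold-code

gold-code: Holding C26, T1, and T16 grants ivory-token (Rule 1). Holding C26 and ivory-token grants black-badge (Rule 4). Holding black-badge grants gold-code (Rule 2). [3 rule applications]
ivory-clearance: Holding C26, T1, and T16 grants ivory-token (Rule 1). Holding C26 and ivory-token grants black-badge (Rule 4). Holding black-badge grants gold-code (Rule 2). Holding ivory-token and gold-code grants ivory-clearance (Rule 6). [4 rule applications]
gold-code needs fewer.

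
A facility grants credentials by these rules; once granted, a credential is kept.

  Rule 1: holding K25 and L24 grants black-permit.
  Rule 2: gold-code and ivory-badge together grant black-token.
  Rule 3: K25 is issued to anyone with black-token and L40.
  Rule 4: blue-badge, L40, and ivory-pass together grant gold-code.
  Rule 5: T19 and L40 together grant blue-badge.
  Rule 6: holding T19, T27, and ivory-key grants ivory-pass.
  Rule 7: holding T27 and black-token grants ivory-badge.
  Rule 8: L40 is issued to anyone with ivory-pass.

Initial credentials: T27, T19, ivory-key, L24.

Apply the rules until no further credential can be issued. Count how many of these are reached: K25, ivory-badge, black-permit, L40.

1

Holding T19, T27, and ivory-key grants ivory-pass (Rule 6).
Holding ivory-pass grants L40 (Rule 8).
K25 would need black-token and L40 (Rule 3), but black-token is never granted.
ivory-badge would need T27 and black-token (Rule 7), but black-token is never granted.
black-permit would need K25 and L24 (Rule 1), but K25 is never granted.
L40: reached.
Reached: L40 — 1 of the 4.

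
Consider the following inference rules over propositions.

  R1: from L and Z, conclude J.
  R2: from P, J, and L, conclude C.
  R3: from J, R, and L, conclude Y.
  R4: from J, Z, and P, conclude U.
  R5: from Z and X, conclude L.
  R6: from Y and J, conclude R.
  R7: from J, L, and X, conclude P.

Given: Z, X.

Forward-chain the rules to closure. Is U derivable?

From Z and X, R5 gives L.
L and Z hold, so J follows (R1).
From J, L, and X, R7 gives P.
From J, Z, and P, R4 gives U.

Yes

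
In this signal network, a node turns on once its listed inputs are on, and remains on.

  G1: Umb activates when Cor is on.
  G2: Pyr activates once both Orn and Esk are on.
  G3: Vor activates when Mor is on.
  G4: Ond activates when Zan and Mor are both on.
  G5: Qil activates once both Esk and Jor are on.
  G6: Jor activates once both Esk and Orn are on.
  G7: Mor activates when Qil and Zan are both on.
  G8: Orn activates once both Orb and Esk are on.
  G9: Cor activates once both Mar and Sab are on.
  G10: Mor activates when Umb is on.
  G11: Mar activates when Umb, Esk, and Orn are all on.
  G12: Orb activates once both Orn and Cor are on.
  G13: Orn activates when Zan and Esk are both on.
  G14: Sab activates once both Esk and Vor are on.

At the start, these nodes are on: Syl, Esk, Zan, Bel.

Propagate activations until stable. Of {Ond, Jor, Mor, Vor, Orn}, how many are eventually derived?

Zan and Esk are on, so Orn activates (G13).
G6: Esk and Orn on → Jor on.
G5: Esk and Jor on → Qil on.
Qil and Zan are on, so Mor activates (G7).
G4: Zan and Mor on → Ond on.
Mor is on, so Vor activates (G3).
Ond: reached.
Jor: reached.
Mor: reached.
Vor: reached.
Orn: reached.
All 5 are reached.

5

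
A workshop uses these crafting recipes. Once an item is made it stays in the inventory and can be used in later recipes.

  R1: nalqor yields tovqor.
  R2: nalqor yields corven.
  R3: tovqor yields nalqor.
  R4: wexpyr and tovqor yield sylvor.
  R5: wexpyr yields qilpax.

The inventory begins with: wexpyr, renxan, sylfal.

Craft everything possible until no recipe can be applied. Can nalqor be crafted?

No

nalqor would need tovqor (R3), but tovqor is never obtained.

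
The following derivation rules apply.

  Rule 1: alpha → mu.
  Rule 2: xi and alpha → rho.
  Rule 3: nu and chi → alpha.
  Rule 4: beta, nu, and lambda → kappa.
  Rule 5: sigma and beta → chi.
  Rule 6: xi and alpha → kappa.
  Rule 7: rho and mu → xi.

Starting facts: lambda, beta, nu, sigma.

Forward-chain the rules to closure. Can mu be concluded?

Yes

From sigma and beta, Rule 5 gives chi.
From nu and chi, Rule 3 gives alpha.
From alpha, Rule 1 gives mu.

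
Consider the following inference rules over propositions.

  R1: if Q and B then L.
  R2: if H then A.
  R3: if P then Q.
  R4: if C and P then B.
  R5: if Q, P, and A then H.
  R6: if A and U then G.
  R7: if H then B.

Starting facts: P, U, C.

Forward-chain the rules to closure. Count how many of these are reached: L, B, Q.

From C and P, R4 gives B.
From P, R3 gives Q.
Q and B hold, so L follows (R1).
L: reached.
B: reached.
Q: reached.
All 3 are reached.

3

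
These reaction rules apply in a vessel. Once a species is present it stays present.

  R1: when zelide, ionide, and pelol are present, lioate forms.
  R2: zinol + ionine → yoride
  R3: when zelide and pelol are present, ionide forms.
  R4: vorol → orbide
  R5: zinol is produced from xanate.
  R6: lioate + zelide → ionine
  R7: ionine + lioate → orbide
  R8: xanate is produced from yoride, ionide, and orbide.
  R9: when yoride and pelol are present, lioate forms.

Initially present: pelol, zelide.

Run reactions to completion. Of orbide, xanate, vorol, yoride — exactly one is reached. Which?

orbide

zelide and pelol present → ionide forms (R3).
zelide, ionide, and pelol present → lioate forms (R1).
lioate and zelide present → ionine forms (R6).
ionine and lioate present → orbide forms (R7).
yoride would need zinol and ionine (R2), but zinol never forms. No rule produces vorol, and it is not given. xanate would need yoride, ionide, and orbide (R8), but yoride never forms.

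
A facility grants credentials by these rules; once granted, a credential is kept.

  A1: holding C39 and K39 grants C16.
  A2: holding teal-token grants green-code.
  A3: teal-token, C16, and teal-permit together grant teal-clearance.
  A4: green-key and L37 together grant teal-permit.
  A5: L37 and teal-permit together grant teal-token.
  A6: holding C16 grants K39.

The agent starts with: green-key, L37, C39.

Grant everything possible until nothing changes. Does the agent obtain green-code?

Holding green-key and L37 grants teal-permit (A4).
Holding L37 and teal-permit grants teal-token (A5).
Holding teal-token grants green-code (A2).

Yes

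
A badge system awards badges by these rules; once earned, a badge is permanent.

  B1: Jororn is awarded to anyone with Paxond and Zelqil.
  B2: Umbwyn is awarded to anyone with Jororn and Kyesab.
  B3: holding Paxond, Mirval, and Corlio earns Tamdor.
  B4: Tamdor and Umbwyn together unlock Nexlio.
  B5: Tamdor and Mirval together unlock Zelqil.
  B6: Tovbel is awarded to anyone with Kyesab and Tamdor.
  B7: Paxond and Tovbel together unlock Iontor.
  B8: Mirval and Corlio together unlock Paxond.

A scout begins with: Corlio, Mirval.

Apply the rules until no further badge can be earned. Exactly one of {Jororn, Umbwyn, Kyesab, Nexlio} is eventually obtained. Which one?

Jororn

With Mirval and Corlio, Paxond is earned (B8).
With Paxond, Mirval, and Corlio, Tamdor is earned (B3).
With Tamdor and Mirval, Zelqil is earned (B5).
With Paxond and Zelqil, Jororn is earned (B1).
Nexlio would need Tamdor and Umbwyn (B4), but Umbwyn is never earned. Umbwyn would need Jororn and Kyesab (B2), but Kyesab is never earned. No rule produces Kyesab, and it is not given.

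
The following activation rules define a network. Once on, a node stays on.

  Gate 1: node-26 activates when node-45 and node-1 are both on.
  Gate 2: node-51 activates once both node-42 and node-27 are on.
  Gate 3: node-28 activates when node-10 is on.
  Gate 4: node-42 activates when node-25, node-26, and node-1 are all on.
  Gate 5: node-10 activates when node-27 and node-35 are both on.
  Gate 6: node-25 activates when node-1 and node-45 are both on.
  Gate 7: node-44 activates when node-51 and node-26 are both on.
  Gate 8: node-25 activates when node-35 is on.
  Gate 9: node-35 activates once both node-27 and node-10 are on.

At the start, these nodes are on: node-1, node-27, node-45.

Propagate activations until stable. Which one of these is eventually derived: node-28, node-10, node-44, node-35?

node-44

Gate 1: node-45 and node-1 on → node-26 on.
node-1 and node-45 are on, so node-25 activates (Gate 6).
node-25, node-26, and node-1 are on, so node-42 activates (Gate 4).
node-42 and node-27 are on, so node-51 activates (Gate 2).
Gate 7: node-51 and node-26 on → node-44 on.
node-28 would need node-10 (Gate 3), but node-10 never turns on. node-10 would need node-27 and node-35 (Gate 5), but node-35 never turns on. node-35 would need node-27 and node-10 (Gate 9), but node-10 never turns on.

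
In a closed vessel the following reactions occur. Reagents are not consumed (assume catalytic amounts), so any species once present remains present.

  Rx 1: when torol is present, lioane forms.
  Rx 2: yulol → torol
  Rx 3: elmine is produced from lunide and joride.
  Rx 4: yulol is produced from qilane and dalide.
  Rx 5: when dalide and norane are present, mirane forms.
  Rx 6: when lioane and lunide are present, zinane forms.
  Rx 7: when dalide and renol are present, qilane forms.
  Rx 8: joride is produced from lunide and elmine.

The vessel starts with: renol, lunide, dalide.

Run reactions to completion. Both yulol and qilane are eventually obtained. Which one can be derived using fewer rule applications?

qilane: dalide and renol present → qilane forms (Rx 7). [1 rule application]
yulol: dalide and renol present → qilane forms (Rx 7). qilane and dalide present → yulol forms (Rx 4). [2 rule applications]
qilane needs fewer.

qilane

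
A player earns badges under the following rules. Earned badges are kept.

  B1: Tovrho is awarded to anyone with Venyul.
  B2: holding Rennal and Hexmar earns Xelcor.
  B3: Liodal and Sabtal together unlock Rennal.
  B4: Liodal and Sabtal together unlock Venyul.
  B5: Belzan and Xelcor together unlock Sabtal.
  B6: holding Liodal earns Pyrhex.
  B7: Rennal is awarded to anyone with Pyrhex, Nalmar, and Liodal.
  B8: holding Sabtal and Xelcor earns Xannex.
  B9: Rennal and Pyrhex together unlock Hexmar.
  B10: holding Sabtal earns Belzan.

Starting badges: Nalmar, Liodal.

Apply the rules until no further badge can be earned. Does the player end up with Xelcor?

Yes

With Liodal, Pyrhex is earned (B6).
With Pyrhex, Nalmar, and Liodal, Rennal is earned (B7).
With Rennal and Pyrhex, Hexmar is earned (B9).
With Rennal and Hexmar, Xelcor is earned (B2).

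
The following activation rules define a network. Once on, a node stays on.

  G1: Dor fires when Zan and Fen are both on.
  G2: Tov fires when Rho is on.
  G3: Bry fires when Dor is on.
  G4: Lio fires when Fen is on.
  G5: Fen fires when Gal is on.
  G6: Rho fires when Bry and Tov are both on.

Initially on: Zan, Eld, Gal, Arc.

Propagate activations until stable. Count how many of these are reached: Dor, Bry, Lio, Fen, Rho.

G5: Gal on → Fen on.
Zan and Fen are on, so Dor fires (G1).
Fen is on, so Lio fires (G4).
Dor is on, so Bry fires (G3).
Dor: reached.
Bry: reached.
Lio: reached.
Fen: reached.
Rho would need Bry and Tov (G6), but Tov never turns on.
Reached: Dor, Bry, Lio, and Fen — 4 of the 5.

4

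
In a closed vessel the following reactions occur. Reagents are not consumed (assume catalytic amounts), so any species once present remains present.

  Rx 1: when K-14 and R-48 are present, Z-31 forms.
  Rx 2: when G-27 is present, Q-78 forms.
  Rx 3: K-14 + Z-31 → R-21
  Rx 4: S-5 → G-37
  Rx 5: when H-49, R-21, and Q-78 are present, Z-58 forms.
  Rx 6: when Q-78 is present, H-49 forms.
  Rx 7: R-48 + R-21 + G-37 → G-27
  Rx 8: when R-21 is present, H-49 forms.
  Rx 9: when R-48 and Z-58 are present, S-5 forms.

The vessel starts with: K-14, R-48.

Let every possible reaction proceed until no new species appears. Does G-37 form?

No

G-37 would need S-5 (Rx 4), but S-5 never forms.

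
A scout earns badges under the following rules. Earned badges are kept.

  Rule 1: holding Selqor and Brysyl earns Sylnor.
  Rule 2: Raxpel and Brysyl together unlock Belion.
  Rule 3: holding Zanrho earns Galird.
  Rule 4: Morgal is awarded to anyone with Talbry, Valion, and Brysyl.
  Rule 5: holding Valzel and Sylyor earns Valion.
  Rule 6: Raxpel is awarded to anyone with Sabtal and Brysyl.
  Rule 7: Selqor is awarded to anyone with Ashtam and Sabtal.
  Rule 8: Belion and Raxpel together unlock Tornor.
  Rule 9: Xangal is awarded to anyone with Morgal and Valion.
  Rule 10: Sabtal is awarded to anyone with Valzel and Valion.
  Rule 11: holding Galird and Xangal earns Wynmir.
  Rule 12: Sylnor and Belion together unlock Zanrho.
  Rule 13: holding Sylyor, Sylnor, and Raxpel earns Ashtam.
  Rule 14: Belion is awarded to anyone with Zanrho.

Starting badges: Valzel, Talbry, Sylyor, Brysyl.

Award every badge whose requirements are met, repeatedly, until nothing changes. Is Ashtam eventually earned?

Ashtam would need Sylyor, Sylnor, and Raxpel (Rule 13), but Sylnor is never earned.

No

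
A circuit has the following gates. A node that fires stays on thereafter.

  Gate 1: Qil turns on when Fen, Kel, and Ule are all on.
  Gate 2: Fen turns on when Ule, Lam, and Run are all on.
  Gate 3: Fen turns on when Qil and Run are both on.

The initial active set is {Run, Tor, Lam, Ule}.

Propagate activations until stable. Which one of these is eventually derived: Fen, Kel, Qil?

Ule, Lam, and Run are on, so Fen turns on (Gate 2).
No rule produces Kel, and it is not given. Qil would need Fen, Kel, and Ule (Gate 1), but Kel never turns on.

Fen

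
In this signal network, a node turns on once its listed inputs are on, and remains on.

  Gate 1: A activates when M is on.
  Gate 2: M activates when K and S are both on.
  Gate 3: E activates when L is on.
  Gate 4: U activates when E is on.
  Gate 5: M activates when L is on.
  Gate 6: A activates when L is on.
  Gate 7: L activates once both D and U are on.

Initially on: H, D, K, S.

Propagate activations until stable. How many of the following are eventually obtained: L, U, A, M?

2

Gate 2: K and S on → M on.
M is on, so A activates (Gate 1).
L would need D and U (Gate 7), but U never turns on.
U would need E (Gate 4), but E never turns on.
A: reached.
M: reached.
Reached: A and M — 2 of the 4.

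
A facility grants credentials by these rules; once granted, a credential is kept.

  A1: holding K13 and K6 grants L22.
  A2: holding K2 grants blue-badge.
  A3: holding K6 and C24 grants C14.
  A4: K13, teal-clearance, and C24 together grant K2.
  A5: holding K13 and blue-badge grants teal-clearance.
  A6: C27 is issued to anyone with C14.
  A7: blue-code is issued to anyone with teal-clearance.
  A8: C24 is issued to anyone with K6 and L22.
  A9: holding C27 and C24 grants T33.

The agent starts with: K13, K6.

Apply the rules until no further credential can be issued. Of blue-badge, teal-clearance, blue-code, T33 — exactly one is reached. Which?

T33

Holding K13 and K6 grants L22 (A1).
Holding K6 and L22 grants C24 (A8).
Holding K6 and C24 grants C14 (A3).
Holding C14 grants C27 (A6).
Holding C27 and C24 grants T33 (A9).
blue-badge would need K2 (A2), but K2 is never granted. blue-code would need teal-clearance (A7), but teal-clearance is never granted. teal-clearance would need K13 and blue-badge (A5), but blue-badge is never granted.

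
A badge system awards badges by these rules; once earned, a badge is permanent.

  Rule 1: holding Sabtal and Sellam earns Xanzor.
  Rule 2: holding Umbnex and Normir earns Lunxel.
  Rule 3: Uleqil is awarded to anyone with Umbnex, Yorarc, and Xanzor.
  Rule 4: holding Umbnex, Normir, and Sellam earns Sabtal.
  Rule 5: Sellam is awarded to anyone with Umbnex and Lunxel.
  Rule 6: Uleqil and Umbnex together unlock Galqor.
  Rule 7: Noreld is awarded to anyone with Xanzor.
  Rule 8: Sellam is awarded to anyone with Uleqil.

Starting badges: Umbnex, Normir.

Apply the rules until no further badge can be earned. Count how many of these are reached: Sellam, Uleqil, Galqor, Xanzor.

2

With Umbnex and Normir, Lunxel is earned (Rule 2).
With Umbnex and Lunxel, Sellam is earned (Rule 5).
With Umbnex, Normir, and Sellam, Sabtal is earned (Rule 4).
With Sabtal and Sellam, Xanzor is earned (Rule 1).
Sellam: reached.
Uleqil would need Umbnex, Yorarc, and Xanzor (Rule 3), but Yorarc is never earned.
Galqor would need Uleqil and Umbnex (Rule 6), but Uleqil is never earned.
Xanzor: reached.
Reached: Sellam and Xanzor — 2 of the 4.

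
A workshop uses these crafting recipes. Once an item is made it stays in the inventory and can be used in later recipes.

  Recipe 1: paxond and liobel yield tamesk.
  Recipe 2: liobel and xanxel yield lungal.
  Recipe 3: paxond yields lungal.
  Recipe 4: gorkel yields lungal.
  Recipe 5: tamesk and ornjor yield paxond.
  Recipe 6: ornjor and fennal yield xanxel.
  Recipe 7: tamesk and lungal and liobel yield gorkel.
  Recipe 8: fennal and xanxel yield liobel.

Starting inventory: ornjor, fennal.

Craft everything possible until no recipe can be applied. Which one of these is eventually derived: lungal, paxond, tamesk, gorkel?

Using Recipe 6, ornjor and fennal make xanxel.
Using Recipe 8, fennal and xanxel make liobel.
Using Recipe 2, liobel and xanxel make lungal.
paxond would need tamesk and ornjor (Recipe 5), but tamesk is never obtained. gorkel would need tamesk, lungal, and liobel (Recipe 7), but tamesk is never obtained. tamesk would need paxond and liobel (Recipe 1), but paxond is never obtained.

lungal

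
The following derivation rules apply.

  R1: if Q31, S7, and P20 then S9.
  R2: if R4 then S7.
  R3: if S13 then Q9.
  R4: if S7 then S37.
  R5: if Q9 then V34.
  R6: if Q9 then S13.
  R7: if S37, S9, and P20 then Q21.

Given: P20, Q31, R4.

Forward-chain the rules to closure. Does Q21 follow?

R4 holds, so S7 follows (R2).
Q31, S7, and P20 hold, so S9 follows (R1).
S7 holds, so S37 follows (R4).
From S37, S9, and P20, R7 gives Q21.

Yes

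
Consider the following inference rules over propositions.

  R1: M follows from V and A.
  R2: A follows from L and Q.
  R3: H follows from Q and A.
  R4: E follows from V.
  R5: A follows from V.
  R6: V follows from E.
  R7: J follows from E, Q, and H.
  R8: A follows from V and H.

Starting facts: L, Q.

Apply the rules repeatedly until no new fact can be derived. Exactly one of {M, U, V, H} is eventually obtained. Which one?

H

From L and Q, R2 gives A.
Q and A hold, so H follows (R3).
V would need E (R6), but E is never established. M would need V and A (R1), but V is never established. No rule produces U, and it is not given.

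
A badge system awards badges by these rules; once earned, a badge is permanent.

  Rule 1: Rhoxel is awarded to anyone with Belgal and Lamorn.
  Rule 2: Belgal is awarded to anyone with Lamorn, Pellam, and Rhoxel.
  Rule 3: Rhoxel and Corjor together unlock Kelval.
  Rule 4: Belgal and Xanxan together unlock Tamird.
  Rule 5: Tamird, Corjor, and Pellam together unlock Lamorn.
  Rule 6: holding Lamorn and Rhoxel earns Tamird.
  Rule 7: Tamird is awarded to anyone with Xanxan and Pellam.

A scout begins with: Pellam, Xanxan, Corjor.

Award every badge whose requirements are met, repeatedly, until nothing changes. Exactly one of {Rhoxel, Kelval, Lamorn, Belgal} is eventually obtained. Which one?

With Xanxan and Pellam, Tamird is earned (Rule 7).
With Tamird, Corjor, and Pellam, Lamorn is earned (Rule 5).
Kelval would need Rhoxel and Corjor (Rule 3), but Rhoxel is never earned. Belgal would need Lamorn, Pellam, and Rhoxel (Rule 2), but Rhoxel is never earned. Rhoxel would need Belgal and Lamorn (Rule 1), but Belgal is never earned.

Lamorn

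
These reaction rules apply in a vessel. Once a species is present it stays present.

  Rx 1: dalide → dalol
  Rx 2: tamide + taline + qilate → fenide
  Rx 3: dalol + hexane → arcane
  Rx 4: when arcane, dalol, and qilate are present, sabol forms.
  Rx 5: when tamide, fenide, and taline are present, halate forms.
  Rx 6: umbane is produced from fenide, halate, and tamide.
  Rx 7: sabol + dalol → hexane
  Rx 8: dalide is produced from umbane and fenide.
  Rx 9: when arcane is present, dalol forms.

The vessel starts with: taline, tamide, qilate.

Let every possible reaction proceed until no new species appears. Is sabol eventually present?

sabol would need arcane, dalol, and qilate (Rx 4), but arcane never forms.

No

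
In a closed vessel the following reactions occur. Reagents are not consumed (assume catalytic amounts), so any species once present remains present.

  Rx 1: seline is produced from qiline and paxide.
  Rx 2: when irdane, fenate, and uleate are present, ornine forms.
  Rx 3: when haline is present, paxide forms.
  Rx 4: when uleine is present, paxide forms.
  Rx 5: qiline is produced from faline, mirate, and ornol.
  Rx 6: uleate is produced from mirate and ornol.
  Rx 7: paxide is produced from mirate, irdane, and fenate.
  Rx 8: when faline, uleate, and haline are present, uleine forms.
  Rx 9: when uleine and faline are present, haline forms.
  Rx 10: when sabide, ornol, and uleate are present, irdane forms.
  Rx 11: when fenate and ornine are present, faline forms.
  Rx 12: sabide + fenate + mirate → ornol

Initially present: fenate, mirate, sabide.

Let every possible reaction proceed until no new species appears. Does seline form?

Yes

sabide, fenate, and mirate present → ornol forms (Rx 12).
mirate and ornol present → uleate forms (Rx 6).
sabide, ornol, and uleate present → irdane forms (Rx 10).
mirate, irdane, and fenate present → paxide forms (Rx 7).
irdane, fenate, and uleate present → ornine forms (Rx 2).
fenate and ornine present → faline forms (Rx 11).
faline, mirate, and ornol present → qiline forms (Rx 5).
qiline and paxide present → seline forms (Rx 1).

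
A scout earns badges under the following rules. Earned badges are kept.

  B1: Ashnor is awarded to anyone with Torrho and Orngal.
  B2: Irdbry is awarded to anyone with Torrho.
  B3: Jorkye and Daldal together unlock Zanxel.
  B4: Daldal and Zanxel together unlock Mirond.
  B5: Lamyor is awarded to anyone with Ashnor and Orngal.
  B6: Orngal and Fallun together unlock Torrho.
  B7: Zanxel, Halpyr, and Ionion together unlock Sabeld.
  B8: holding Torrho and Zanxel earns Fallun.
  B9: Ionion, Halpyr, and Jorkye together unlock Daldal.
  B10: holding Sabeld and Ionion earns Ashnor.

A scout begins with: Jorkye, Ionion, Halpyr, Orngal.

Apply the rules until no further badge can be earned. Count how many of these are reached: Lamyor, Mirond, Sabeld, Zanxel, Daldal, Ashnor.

6

With Ionion, Halpyr, and Jorkye, Daldal is earned (B9).
With Jorkye and Daldal, Zanxel is earned (B3).
With Zanxel, Halpyr, and Ionion, Sabeld is earned (B7).
With Daldal and Zanxel, Mirond is earned (B4).
With Sabeld and Ionion, Ashnor is earned (B10).
With Ashnor and Orngal, Lamyor is earned (B5).
Lamyor: reached.
Mirond: reached.
Sabeld: reached.
Zanxel: reached.
Daldal: reached.
Ashnor: reached.
All 6 are reached.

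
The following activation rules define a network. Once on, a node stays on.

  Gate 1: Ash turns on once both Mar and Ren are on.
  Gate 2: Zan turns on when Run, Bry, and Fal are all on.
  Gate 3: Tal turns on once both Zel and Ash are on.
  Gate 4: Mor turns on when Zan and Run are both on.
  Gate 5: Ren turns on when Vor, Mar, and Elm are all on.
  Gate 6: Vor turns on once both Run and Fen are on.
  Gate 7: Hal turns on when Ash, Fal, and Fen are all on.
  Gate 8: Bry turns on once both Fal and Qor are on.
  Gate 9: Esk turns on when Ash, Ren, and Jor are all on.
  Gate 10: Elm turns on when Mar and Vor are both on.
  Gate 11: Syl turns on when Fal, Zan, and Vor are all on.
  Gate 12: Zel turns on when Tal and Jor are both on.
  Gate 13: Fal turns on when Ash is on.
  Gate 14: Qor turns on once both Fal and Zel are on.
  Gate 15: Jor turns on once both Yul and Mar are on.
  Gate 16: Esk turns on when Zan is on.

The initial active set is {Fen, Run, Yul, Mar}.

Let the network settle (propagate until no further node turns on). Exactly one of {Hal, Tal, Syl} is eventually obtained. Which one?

Hal

Run and Fen are on, so Vor turns on (Gate 6).
Mar and Vor are on, so Elm turns on (Gate 10).
Gate 5: Vor, Mar, and Elm on → Ren on.
Gate 1: Mar and Ren on → Ash on.
Ash is on, so Fal turns on (Gate 13).
Ash, Fal, and Fen are on, so Hal turns on (Gate 7).
Syl would need Fal, Zan, and Vor (Gate 11), but Zan never turns on. Tal would need Zel and Ash (Gate 3), but Zel never turns on.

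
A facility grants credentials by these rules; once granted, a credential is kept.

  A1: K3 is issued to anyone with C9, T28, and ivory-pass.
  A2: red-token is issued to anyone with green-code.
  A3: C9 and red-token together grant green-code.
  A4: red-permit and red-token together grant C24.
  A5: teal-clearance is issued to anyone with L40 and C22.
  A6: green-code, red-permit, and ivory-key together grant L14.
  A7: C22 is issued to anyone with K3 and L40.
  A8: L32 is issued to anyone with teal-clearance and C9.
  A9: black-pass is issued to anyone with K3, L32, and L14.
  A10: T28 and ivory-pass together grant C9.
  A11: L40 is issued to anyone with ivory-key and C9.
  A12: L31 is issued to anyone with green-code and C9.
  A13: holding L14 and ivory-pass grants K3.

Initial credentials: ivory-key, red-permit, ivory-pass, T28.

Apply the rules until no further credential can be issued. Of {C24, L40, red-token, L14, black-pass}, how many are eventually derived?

Holding T28 and ivory-pass grants C9 (A10).
Holding ivory-key and C9 grants L40 (A11).
C24 would need red-permit and red-token (A4), but red-token is never granted.
L40: reached.
red-token would need green-code (A2), but green-code is never granted.
L14 would need green-code, red-permit, and ivory-key (A6), but green-code is never granted.
black-pass would need K3, L32, and L14 (A9), but L14 is never granted.
Reached: L40 — 1 of the 5.

1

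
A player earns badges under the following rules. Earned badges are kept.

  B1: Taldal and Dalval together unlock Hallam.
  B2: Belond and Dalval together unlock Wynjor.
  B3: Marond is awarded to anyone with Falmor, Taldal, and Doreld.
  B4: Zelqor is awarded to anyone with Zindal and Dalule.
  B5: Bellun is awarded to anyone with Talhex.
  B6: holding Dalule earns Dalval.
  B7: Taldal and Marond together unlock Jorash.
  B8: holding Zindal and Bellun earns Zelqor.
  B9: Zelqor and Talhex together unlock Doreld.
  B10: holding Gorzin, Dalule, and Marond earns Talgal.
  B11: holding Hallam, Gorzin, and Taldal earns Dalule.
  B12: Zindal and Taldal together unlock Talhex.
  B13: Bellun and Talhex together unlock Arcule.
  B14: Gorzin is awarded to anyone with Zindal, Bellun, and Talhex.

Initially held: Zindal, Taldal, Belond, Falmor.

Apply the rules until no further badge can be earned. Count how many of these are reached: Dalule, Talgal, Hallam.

0

Dalule would need Hallam, Gorzin, and Taldal (B11), but Hallam is never earned.
Talgal would need Gorzin, Dalule, and Marond (B10), but Dalule is never earned.
Hallam would need Taldal and Dalval (B1), but Dalval is never earned.
None of the 3 are reached.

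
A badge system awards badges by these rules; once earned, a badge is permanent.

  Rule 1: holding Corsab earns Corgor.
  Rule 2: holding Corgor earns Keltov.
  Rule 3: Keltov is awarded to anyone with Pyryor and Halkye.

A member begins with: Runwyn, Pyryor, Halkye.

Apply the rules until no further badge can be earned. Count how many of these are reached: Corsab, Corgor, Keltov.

With Pyryor and Halkye, Keltov is earned (Rule 3).
No rule produces Corsab, and it is not given.
Corgor would need Corsab (Rule 1), but Corsab is never earned.
Keltov: reached.
Reached: Keltov — 1 of the 3.

1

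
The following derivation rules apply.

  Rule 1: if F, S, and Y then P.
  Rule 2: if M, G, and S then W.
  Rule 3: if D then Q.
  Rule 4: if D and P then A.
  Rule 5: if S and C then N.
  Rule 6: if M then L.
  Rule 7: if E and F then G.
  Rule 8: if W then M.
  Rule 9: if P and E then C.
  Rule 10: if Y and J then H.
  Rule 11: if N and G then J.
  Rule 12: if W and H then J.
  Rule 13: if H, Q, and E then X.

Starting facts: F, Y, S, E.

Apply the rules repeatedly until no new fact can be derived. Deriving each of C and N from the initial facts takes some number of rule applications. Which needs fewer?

C: F, S, and Y hold, so P follows (Rule 1). From P and E, Rule 9 gives C. [2 rule applications]
N: From F, S, and Y, Rule 1 gives P. P and E hold, so C follows (Rule 9). From S and C, Rule 5 gives N. [3 rule applications]
C needs fewer.

C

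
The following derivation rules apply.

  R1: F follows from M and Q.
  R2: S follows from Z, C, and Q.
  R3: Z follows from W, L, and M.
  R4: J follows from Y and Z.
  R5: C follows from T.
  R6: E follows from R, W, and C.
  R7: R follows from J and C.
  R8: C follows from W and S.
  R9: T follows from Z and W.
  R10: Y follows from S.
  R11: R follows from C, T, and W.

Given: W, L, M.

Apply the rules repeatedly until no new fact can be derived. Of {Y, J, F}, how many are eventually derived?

0

Y would need S (R10), but S is never established.
J would need Y and Z (R4), but Y is never established.
F would need M and Q (R1), but Q is never established.
None of the 3 are reached.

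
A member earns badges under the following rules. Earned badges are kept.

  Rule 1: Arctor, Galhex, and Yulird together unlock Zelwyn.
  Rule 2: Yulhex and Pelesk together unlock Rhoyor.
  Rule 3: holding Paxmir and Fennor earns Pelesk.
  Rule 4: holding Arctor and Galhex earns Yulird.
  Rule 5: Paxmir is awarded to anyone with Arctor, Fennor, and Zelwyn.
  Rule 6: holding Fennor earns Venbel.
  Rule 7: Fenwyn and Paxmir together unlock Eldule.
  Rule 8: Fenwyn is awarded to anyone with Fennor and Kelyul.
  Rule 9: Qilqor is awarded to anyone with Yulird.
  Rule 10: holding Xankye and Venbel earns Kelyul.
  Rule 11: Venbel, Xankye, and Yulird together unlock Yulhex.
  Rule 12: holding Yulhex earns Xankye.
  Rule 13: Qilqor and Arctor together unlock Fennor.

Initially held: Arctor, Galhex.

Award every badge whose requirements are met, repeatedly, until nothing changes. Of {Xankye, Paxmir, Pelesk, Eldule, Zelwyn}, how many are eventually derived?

3

With Arctor and Galhex, Yulird is earned (Rule 4).
With Yulird, Qilqor is earned (Rule 9).
With Arctor, Galhex, and Yulird, Zelwyn is earned (Rule 1).
With Qilqor and Arctor, Fennor is earned (Rule 13).
With Arctor, Fennor, and Zelwyn, Paxmir is earned (Rule 5).
With Paxmir and Fennor, Pelesk is earned (Rule 3).
Xankye would need Yulhex (Rule 12), but Yulhex is never earned.
Paxmir: reached.
Pelesk: reached.
Eldule would need Fenwyn and Paxmir (Rule 7), but Fenwyn is never earned.
Zelwyn: reached.
Reached: Paxmir, Pelesk, and Zelwyn — 3 of the 5.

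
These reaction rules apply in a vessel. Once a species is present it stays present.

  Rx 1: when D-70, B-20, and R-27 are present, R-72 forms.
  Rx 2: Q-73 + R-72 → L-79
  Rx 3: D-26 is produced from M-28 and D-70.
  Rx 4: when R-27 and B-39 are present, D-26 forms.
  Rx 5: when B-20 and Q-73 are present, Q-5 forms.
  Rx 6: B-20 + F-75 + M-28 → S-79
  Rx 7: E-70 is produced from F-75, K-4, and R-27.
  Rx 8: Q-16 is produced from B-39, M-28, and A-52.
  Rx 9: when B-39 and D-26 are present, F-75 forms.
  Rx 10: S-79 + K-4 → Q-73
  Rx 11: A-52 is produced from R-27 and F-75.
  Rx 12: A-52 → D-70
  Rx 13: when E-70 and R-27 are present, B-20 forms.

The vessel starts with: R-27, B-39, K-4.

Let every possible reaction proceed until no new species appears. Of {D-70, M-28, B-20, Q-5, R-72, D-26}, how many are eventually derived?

R-27 and B-39 present → D-26 forms (Rx 4).
B-39 and D-26 present → F-75 forms (Rx 9).
F-75, K-4, and R-27 present → E-70 forms (Rx 7).
R-27 and F-75 present → A-52 forms (Rx 11).
A-52 present → D-70 forms (Rx 12).
E-70 and R-27 present → B-20 forms (Rx 13).
D-70, B-20, and R-27 present → R-72 forms (Rx 1).
D-70: reached.
No rule produces M-28, and it is not given.
B-20: reached.
Q-5 would need B-20 and Q-73 (Rx 5), but Q-73 never forms.
R-72: reached.
D-26: reached.
Reached: D-70, B-20, R-72, and D-26 — 4 of the 6.

4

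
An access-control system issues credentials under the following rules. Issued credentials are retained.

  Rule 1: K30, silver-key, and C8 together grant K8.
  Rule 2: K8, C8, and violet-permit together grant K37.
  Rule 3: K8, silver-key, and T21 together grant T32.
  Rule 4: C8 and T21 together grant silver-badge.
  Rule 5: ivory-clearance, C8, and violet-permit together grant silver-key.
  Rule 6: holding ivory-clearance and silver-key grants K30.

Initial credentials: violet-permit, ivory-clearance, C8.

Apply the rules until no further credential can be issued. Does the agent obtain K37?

Holding ivory-clearance, C8, and violet-permit grants silver-key (Rule 5).
Holding ivory-clearance and silver-key grants K30 (Rule 6).
Holding K30, silver-key, and C8 grants K8 (Rule 1).
Holding K8, C8, and violet-permit grants K37 (Rule 2).

Yes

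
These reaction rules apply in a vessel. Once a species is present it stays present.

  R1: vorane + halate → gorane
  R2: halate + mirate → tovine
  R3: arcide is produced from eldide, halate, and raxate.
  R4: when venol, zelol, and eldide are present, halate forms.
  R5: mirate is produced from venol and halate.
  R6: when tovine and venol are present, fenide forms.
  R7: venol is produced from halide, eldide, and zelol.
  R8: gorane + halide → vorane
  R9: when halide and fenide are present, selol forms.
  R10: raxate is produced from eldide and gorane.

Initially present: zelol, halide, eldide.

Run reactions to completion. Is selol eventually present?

halide, eldide, and zelol present → venol forms (R7).
venol, zelol, and eldide present → halate forms (R4).
venol and halate present → mirate forms (R5).
halate and mirate present → tovine forms (R2).
tovine and venol present → fenide forms (R6).
halide and fenide present → selol forms (R9).

Yes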